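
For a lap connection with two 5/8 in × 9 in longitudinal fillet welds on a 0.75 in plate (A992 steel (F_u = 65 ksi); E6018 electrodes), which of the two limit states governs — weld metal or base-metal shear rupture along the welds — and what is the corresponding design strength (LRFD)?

E60XX → F_EXX = 60 ksi.
t_e = 0.707 × 0.625 = 0.4419 in; L = 18 in.
Weld metal: φR_n = 0.75 × 0.6 × 60 × 0.4419 × 18 = 214.8 kip.
Base metal (shear rupture): φR_n = 0.75 × 0.6 × 65 × 0.75 × 18 = 394.9 kip.
Governing: weld metal.

φR_n ≈ 215 kip (weld metal governs)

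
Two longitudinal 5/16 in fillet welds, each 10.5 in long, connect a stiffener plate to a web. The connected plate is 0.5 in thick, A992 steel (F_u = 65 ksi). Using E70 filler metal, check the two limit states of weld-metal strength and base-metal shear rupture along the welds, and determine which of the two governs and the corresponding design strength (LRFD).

φR_n ≈ 146 kip (weld metal governs)

E70XX → F_EXX = 70 ksi.
t_e = 0.707 × 0.3125 = 0.2209 in; L = 21 in.
Weld metal: φR_n = 0.75 × 0.6 × 70 × 0.2209 × 21 = 146.2 kip.
Base metal (shear rupture): φR_n = 0.75 × 0.6 × 65 × 0.5 × 21 = 307.1 kip.
Governing: weld metal.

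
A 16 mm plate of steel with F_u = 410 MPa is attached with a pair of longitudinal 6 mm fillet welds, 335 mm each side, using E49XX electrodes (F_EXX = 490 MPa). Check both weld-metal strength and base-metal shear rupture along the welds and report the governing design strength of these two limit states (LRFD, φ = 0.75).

t_e = 0.707 × 6 = 4.242 mm; L = 670 mm.
Weld metal: φR_n = 0.75 × 0.6 × 490 × 4.242 × 670 × 10⁻³ = 626.7 kN.
Base metal (shear rupture): φR_n = 0.75 × 0.6 × 410 × 16 × 670 × 10⁻³ = 1978 kN.
Governing: weld metal.

φR_n ≈ 627 kN (weld metal governs)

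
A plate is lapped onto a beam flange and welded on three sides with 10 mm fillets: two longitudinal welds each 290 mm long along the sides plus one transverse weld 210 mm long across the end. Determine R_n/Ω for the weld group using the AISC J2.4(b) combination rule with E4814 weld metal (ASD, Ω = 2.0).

E48XX → F_EXX = 480 MPa.
t_e = 0.707 × 10 = 7.07 mm.
R_nwl = 0.6 × 480 × 7.07 × 580 × 10⁻³ = 1181 kN (longitudinal, 2 welds).
R_nwt = 0.6 × 480 × 7.07 × 210 × 10⁻³ = 427.6 kN (transverse, base value).
(i) R_nwl + R_nwt = 1609 kN; (ii) 0.85 R_nwl + 1.5 R_nwt = 1645 kN.
R_n = max = 1645 kN [governs: (ii)]; R_n/Ω = 822.6 kN.

R_n/Ω ≈ 823 kN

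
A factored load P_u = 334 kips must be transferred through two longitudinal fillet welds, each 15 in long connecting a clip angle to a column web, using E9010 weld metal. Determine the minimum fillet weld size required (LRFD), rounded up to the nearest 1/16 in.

w = 7/16 in

E90XX → F_EXX = 90 ksi.
Total weld length L = 30 in.
Required throat t_e = P_u / (φ × 0.6 F_EXX × L) = 334 / (0.75 × 0.6 × 90 × 30) = 0.2749 in.
Required leg w = t_e / 0.707 = 0.3888 in → use 7/16 in.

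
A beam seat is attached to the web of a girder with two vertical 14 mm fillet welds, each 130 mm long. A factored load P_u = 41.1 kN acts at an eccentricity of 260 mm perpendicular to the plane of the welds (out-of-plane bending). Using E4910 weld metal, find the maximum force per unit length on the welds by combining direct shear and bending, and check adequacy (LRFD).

E49XX → F_EXX = 490 MPa.
L_w = 2 × 130 = 260 mm; section modulus (unit throat) S = 2 × L²/6 = 5633 mm².
Direct shear f_v = P/L_w = 41.1×10³/260 = 158.1 N/mm.
Moment M = P × e = 41.1×10³ × 260 = 10686000 N·mm; bending f_b = M/S = 1897 N/mm.
f_max = √(f_v² + f_b²) = √(158.1² + 1897²) = 1903 N/mm.
φr_n = 0.75 × 0.6 × 490 × (0.707 × 14) = 2183 N/mm → adequate.

f_max ≈ 1900 N/mm; adequate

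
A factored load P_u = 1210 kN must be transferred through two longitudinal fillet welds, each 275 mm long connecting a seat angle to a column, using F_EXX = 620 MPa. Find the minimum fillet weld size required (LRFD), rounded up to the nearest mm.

w = 12 mm

Total weld length L = 550 mm.
Required throat t_e = P_u / (φ × 0.6 F_EXX × L) = 1210 / (0.75 × 0.6 × 620 × 550 × 10⁻³) = 7.885 mm.
Required leg w = t_e / 0.707 = 11.15 mm → use 12 mm.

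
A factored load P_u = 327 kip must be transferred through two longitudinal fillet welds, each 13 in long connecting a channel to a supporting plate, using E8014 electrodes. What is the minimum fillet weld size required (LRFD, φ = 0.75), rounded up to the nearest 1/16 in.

w = 1/2 in

E80XX → F_EXX = 80 ksi.
Total weld length L = 26 in.
Required throat t_e = P_u / (φ × 0.6 F_EXX × L) = 327 / (0.75 × 0.6 × 80 × 26) = 0.3494 in.
Required leg w = t_e / 0.707 = 0.4941 in → use 1/2 in.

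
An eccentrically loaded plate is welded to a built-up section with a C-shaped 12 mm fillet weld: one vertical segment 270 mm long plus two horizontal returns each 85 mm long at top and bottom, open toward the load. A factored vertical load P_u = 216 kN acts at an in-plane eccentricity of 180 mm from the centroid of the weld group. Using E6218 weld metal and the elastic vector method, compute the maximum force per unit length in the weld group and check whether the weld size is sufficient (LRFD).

E62XX → F_EXX = 620 MPa.
Total weld length L_w = 440 mm. Treat welds as unit-width lines.
Centroid: x̄ = 2×85×42.5 / 440 = 16.42 mm from the vertical weld.
Polar moment about centroid: J = I_x + I_y = [270³/12 + 2×85×135²] + [270×16.42² + 2(85³/12 + 85×26.08²)] = 5029000 mm³.
Direct shear f_v = P/L_w = 216×10³ / 440 = 490.9 N/mm (vertical).
Torsion M = P·e = 216×10³ × 180 = 38880000 N·mm.
Critical point at (x, y) = (68.58, 135) from centroid. f_tx = M·y/J = 1044 N/mm; f_ty = M·x/J = 530.2 N/mm.
Resultant f_max = √[f_tx² + (f_v + f_ty)²] = √[1044² + (490.9 + 530.2)²] = 1460 N/mm.
Capacity per unit length: φr_n = 0.75 × 0.6 × 620 × (0.707 × 12) = 2367 N/mm.
1460 ≤ 2367 → adequate.

f_max ≈ 1460 N/mm; adequate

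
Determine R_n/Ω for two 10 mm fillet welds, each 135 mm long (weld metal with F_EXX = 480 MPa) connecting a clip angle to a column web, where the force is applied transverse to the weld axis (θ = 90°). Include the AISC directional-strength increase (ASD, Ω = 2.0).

t_e = 0.707 × 10 = 7.07 mm; A_we = 7.07 × 270 = 1909 mm².
Directional factor: 1.0 + 0.5 sin^1.5(90°) = 1.5.
F_nw = 0.6 × 480 × 1.5 = 432 MPa.
R_n/Ω = (432 × 1909) / 2.0 × 10⁻³ = 412.3 kN.

R_n/Ω ≈ 412 kN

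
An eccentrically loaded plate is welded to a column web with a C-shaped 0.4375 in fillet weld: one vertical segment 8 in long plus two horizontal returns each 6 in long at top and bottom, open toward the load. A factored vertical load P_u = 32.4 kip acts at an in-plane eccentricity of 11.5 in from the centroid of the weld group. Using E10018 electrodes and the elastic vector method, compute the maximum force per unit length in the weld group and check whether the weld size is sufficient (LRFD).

f_max ≈ 8.14 kip/in; adequate

E100XX → F_EXX = 100 ksi.
Total weld length L_w = 20 in. Treat welds as unit-width lines.
Centroid: x̄ = 2×6×3 / 20 = 1.8 in from the vertical weld.
Polar moment about centroid: J = I_x + I_y = [8³/12 + 2×6×4²] + [8×1.8² + 2(6³/12 + 6×1.2²)] = 313.9 in³.
Direct shear f_v = P/L_w = 32.4 / 20 = 1.62 kip/in (vertical).
Torsion M = P·e = 32.4 × 11.5 = 372.6 kip·in.
Critical point at (x, y) = (4.2, 4) from centroid. f_tx = M·y/J = 4.749 kip/in; f_ty = M·x/J = 4.986 kip/in.
Resultant f_max = √[f_tx² + (f_v + f_ty)²] = √[4.749² + (1.62 + 4.986)²] = 8.136 kip/in.
Capacity per unit length: φr_n = 0.75 × 0.6 × 100 × (0.707 × 0.4375) = 13.92 kip/in.
8.136 ≤ 13.92 → adequate.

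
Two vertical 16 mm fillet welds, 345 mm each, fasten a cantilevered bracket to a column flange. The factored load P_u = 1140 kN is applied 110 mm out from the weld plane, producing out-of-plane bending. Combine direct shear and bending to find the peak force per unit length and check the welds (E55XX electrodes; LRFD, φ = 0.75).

f_max ≈ 3570 N/mm; NOT adequate

E55XX → F_EXX = 550 MPa.
L_w = 2 × 345 = 690 mm; section modulus (unit throat) S = 2 × L²/6 = 39680 mm².
Direct shear f_v = P/L_w = 1140×10³/690 = 1652 N/mm.
Moment M = P × e = 1140×10³ × 110 = 125400000 N·mm; bending f_b = M/S = 3161 N/mm.
f_max = √(f_v² + f_b²) = √(1652² + 3161²) = 3566 N/mm.
φr_n = 0.75 × 0.6 × 550 × (0.707 × 16) = 2800 N/mm → NOT adequate.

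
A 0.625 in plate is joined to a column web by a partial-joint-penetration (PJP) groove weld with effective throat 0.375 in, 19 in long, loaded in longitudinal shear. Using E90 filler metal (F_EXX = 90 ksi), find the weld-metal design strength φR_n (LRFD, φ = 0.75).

Effective throat (given) t_e = 0.375 in.
A_we = 0.375 × 19 = 7.125 in².
F_nw = 0.6 F_EXX = 54 ksi.
φR_n = 0.75 × 54 × 7.125 = 288.6 kips.

φR_n ≈ 289 kips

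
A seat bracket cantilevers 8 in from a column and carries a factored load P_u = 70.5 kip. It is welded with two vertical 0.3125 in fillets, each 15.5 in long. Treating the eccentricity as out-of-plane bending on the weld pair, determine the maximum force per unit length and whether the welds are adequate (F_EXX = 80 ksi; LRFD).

f_max ≈ 7.4 kip/in; adequate

L_w = 2 × 15.5 = 31 in; section modulus (unit throat) S = 2 × L²/6 = 80.08 in².
Direct shear f_v = P/L_w = 70.5/31 = 2.274 kip/in.
Moment M = P × e = 70.5 × 8 = 564 kip·in; bending f_b = M/S = 7.043 kip/in.
f_max = √(f_v² + f_b²) = √(2.274² + 7.043²) = 7.401 kip/in.
φr_n = 0.75 × 0.6 × 80 × (0.707 × 0.3125) = 7.954 kip/in → adequate.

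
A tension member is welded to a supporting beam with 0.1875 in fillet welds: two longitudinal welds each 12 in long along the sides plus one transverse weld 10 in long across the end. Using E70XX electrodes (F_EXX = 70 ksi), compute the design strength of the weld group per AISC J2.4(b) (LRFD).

t_e = 0.707 × 0.1875 = 0.1326 in.
R_nwl = 0.6 × 70 × 0.1326 × 24 = 133.6 kips (longitudinal, 2 welds).
R_nwt = 0.6 × 70 × 0.1326 × 10 = 55.68 kips (transverse, base value).
(i) R_nwl + R_nwt = 189.3 kips; (ii) 0.85 R_nwl + 1.5 R_nwt = 197.1 kips.
R_n = max = 197.1 kips [governs: (ii)]; φR_n = 147.8 kips.

φR_n ≈ 148 kips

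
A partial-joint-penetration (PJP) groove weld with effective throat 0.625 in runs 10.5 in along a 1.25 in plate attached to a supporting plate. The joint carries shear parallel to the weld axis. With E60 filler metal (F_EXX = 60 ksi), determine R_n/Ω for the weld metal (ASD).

R_n/Ω ≈ 118 kip

Effective throat (given) t_e = 0.625 in.
A_we = 0.625 × 10.5 = 6.562 in².
F_nw = 0.6 F_EXX = 36 ksi.
R_n/Ω = (36 × 6.562) / 2.0 = 118.1 kip.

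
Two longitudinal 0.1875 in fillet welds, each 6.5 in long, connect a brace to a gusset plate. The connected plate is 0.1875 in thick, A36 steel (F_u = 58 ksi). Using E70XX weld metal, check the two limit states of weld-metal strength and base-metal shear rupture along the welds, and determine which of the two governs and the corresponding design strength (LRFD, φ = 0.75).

φR_n ≈ 54.3 kip (weld metal governs)

E70XX → F_EXX = 70 ksi.
t_e = 0.707 × 0.1875 = 0.1326 in; L = 13 in.
Weld metal: φR_n = 0.75 × 0.6 × 70 × 0.1326 × 13 = 54.28 kip.
Base metal (shear rupture): φR_n = 0.75 × 0.6 × 58 × 0.1875 × 13 = 63.62 kip.
Governing: weld metal.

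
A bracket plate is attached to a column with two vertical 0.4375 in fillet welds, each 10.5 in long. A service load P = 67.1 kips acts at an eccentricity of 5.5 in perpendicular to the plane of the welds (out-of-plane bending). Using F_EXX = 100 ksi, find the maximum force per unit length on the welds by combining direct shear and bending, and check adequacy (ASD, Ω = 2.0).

L_w = 2 × 10.5 = 21 in; section modulus (unit throat) S = 2 × L²/6 = 36.75 in².
Direct shear f_v = P/L_w = 67.1/21 = 3.195 kip/in.
Moment M = P × e = 67.1 × 5.5 = 369.05 kip·in; bending f_b = M/S = 10.04 kip/in.
f_max = √(f_v² + f_b²) = √(3.195² + 10.04²) = 10.54 kip/in.
r_n/Ω = (1/2.0) × 0.6 × 100 × (0.707 × 0.4375) = 9.279 kip/in → NOT adequate.

f_max ≈ 10.5 kip/in; NOT adequate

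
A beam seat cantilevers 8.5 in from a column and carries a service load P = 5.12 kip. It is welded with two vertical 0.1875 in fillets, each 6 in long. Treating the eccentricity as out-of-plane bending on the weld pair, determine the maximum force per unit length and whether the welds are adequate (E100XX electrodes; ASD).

E100XX → F_EXX = 100 ksi.
L_w = 2 × 6 = 12 in; section modulus (unit throat) S = 2 × L²/6 = 12 in².
Direct shear f_v = P/L_w = 5.12/12 = 0.4267 kip/in.
Moment M = P × e = 5.12 × 8.5 = 43.52 kip·in; bending f_b = M/S = 3.627 kip/in.
f_max = √(f_v² + f_b²) = √(0.4267² + 3.627²) = 3.652 kip/in.
r_n/Ω = (1/2.0) × 0.6 × 100 × (0.707 × 0.1875) = 3.977 kip/in → adequate.

f_max ≈ 3.65 kip/in; adequate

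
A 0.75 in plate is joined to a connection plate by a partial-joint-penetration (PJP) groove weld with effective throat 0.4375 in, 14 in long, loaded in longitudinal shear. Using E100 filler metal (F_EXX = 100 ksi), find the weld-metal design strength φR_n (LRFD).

Effective throat (given) t_e = 0.4375 in.
A_we = 0.4375 × 14 = 6.125 in².
F_nw = 0.6 F_EXX = 60 ksi.
φR_n = 0.75 × 60 × 6.125 = 275.6 kips.

φR_n ≈ 276 kips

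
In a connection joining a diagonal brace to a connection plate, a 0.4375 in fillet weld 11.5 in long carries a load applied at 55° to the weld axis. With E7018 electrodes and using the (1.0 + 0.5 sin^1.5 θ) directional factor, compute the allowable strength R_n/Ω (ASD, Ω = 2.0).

R_n/Ω ≈ 102 kips

E70XX → F_EXX = 70 ksi.
t_e = 0.707 × 0.4375 = 0.3093 in; A_we = 0.3093 × 11.5 = 3.557 in².
Directional factor: 1.0 + 0.5 sin^1.5(55°) = 1.371.
F_nw = 0.6 × 70 × 1.371 = 57.57 ksi.
R_n/Ω = (57.57 × 3.557) / 2.0 = 102.4 kips.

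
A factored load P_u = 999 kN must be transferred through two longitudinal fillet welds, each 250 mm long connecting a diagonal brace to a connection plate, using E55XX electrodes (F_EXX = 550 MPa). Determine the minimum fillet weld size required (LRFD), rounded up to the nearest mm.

w = 12 mm

Total weld length L = 500 mm.
Required throat t_e = P_u / (φ × 0.6 F_EXX × L) = 999 / (0.75 × 0.6 × 550 × 500 × 10⁻³) = 8.073 mm.
Required leg w = t_e / 0.707 = 11.42 mm → use 12 mm.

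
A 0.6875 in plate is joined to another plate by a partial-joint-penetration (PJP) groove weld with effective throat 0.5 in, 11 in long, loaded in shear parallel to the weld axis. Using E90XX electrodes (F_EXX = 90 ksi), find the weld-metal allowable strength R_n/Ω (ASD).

Effective throat (given) t_e = 0.5 in.
A_we = 0.5 × 11 = 5.5 in².
F_nw = 0.6 F_EXX = 54 ksi.
R_n/Ω = (54 × 5.5) / 2.0 = 148.5 kip.

R_n/Ω ≈ 148 kip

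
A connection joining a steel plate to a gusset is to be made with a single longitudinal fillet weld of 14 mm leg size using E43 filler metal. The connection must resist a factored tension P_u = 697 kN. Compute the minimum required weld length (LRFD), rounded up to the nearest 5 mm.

L = 365 mm

E43XX → F_EXX = 430 MPa.
Throat t_e = 0.707 × 14 = 9.898 mm.
φr_n = 0.75 × 0.6 × 430 × 9.898 × 10⁻³ = 1.915 kN/mm.
L_req = P_u / φr_n = 697 / 1.915 = 363.9 mm total.
Round up → use L = 365 mm.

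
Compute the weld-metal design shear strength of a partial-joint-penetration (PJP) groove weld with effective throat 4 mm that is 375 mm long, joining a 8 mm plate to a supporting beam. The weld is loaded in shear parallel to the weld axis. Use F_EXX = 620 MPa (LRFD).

φR_n ≈ 418 kN

Effective throat (given) t_e = 4 mm.
A_we = 4 × 375 = 1500 mm².
F_nw = 0.6 F_EXX = 372 MPa.
φR_n = 0.75 × 372 × 1500 × 10⁻³ = 418.5 kN.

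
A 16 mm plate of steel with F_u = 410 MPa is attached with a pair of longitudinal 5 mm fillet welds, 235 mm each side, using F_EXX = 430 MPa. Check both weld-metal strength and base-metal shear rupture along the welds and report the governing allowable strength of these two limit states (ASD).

R_n/Ω ≈ 214 kN (weld metal governs)

t_e = 0.707 × 5 = 3.535 mm; L = 470 mm.
Weld metal: R_n/Ω = (1/2.0) × 0.6 × 430 × 3.535 × 470 × 10⁻³ = 214.3 kN.
Base metal (shear rupture): R_n/Ω = (1/2.0) × 0.6 × 410 × 16 × 470 × 10⁻³ = 925 kN.
Governing: weld metal.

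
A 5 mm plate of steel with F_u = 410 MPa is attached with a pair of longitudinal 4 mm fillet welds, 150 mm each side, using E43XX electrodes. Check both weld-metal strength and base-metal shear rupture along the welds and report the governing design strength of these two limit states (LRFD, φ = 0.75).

E43XX → F_EXX = 430 MPa.
t_e = 0.707 × 4 = 2.828 mm; L = 300 mm.
Weld metal: φR_n = 0.75 × 0.6 × 430 × 2.828 × 300 × 10⁻³ = 164.2 kN.
Base metal (shear rupture): φR_n = 0.75 × 0.6 × 410 × 5 × 300 × 10⁻³ = 276.8 kN.
Governing: weld metal.

φR_n ≈ 164 kN (weld metal governs)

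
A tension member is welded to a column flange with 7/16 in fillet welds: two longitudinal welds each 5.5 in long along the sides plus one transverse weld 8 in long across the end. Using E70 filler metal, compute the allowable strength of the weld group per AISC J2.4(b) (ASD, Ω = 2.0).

E70XX → F_EXX = 70 ksi.
t_e = 0.707 × 0.4375 = 0.3093 in.
R_nwl = 0.6 × 70 × 0.3093 × 11 = 142.9 kip (longitudinal, 2 welds).
R_nwt = 0.6 × 70 × 0.3093 × 8 = 103.9 kip (transverse, base value).
(i) R_nwl + R_nwt = 246.8 kip; (ii) 0.85 R_nwl + 1.5 R_nwt = 277.4 kip.
R_n = max = 277.4 kip [governs: (ii)]; R_n/Ω = 138.7 kip.

R_n/Ω ≈ 139 kip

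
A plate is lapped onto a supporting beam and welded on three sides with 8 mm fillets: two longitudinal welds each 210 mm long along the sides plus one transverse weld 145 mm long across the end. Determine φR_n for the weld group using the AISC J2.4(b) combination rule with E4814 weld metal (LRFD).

φR_n ≈ 702 kN

E48XX → F_EXX = 480 MPa.
t_e = 0.707 × 8 = 5.656 mm.
R_nwl = 0.6 × 480 × 5.656 × 420 × 10⁻³ = 684.1 kN (longitudinal, 2 welds).
R_nwt = 0.6 × 480 × 5.656 × 145 × 10⁻³ = 236.2 kN (transverse, base value).
(i) R_nwl + R_nwt = 920.3 kN; (ii) 0.85 R_nwl + 1.5 R_nwt = 935.8 kN.
R_n = max = 935.8 kN [governs: (ii)]; φR_n = 701.9 kN.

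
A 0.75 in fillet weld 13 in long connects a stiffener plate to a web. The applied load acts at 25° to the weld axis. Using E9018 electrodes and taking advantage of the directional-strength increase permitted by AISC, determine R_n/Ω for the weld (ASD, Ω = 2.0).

E90XX → F_EXX = 90 ksi.
t_e = 0.707 × 0.75 = 0.5302 in; A_we = 0.5302 × 13 = 6.893 in².
Directional factor: 1.0 + 0.5 sin^1.5(25°) = 1.137.
F_nw = 0.6 × 90 × 1.137 = 61.42 ksi.
R_n/Ω = (61.42 × 6.893) / 2.0 = 211.7 kips.

R_n/Ω ≈ 212 kips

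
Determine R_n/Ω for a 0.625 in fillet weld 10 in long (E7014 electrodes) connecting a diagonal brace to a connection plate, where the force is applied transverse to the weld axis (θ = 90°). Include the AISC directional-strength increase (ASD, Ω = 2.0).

E70XX → F_EXX = 70 ksi.
t_e = 0.707 × 0.625 = 0.4419 in; A_we = 0.4419 × 10 = 4.419 in².
Directional factor: 1.0 + 0.5 sin^1.5(90°) = 1.5.
F_nw = 0.6 × 70 × 1.5 = 63 ksi.
R_n/Ω = (63 × 4.419) / 2.0 = 139.2 kips.

R_n/Ω ≈ 139 kips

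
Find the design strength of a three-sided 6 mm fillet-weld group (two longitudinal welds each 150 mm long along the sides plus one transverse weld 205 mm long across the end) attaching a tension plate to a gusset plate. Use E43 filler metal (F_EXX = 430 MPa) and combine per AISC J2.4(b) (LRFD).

t_e = 0.707 × 6 = 4.242 mm.
R_nwl = 0.6 × 430 × 4.242 × 300 × 10⁻³ = 328.3 kN (longitudinal, 2 welds).
R_nwt = 0.6 × 430 × 4.242 × 205 × 10⁻³ = 224.4 kN (transverse, base value).
(i) R_nwl + R_nwt = 552.7 kN; (ii) 0.85 R_nwl + 1.5 R_nwt = 615.6 kN.
R_n = max = 615.6 kN [governs: (ii)]; φR_n = 461.7 kN.

φR_n ≈ 462 kN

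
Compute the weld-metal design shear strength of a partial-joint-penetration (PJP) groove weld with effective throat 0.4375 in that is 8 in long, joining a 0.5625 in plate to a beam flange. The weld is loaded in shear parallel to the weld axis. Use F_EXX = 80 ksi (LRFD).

φR_n ≈ 126 kips

Effective throat (given) t_e = 0.4375 in.
A_we = 0.4375 × 8 = 3.5 in².
F_nw = 0.6 F_EXX = 48 ksi.
φR_n = 0.75 × 48 × 3.5 = 126 kips.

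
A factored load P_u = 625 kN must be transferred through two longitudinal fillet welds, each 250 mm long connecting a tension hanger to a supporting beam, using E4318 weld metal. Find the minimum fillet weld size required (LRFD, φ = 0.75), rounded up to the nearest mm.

E43XX → F_EXX = 430 MPa.
Total weld length L = 500 mm.
Required throat t_e = P_u / (φ × 0.6 F_EXX × L) = 625 / (0.75 × 0.6 × 430 × 500 × 10⁻³) = 6.46 mm.
Required leg w = t_e / 0.707 = 9.137 mm → use 10 mm.

w = 10 mm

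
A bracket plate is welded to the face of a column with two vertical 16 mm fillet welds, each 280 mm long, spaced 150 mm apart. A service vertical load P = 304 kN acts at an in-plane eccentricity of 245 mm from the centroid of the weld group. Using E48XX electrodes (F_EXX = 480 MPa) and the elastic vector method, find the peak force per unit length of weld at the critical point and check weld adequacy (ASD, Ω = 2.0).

Total weld length L_w = 560 mm. Treat welds as unit-width lines.
Polar moment about centroid: J = 2[d³/12 + d(b/2)²] = 2[280³/12 + 280×75²] = 6809000 mm³.
Direct shear f_v = P/L_w = 304×10³ / 560 = 542.9 N/mm (vertical).
Torsion M = P·e = 304×10³ × 245 = 74480000 N·mm.
Critical point at (x, y) = (75, 140) from centroid. f_tx = M·y/J = 1531 N/mm; f_ty = M·x/J = 820.4 N/mm.
Resultant f_max = √[f_tx² + (f_v + f_ty)²] = √[1531² + (542.9 + 820.4)²] = 2050 N/mm.
Capacity per unit length: r_n/Ω = (1/2.0) × 0.6 × 480 × (0.707 × 16) = 1629 N/mm.
2050 > 1629 → NOT adequate.

f_max ≈ 2050 N/mm; NOT adequate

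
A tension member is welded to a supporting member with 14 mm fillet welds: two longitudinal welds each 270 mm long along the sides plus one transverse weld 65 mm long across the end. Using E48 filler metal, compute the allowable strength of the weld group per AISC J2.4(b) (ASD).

E48XX → F_EXX = 480 MPa.
t_e = 0.707 × 14 = 9.898 mm.
R_nwl = 0.6 × 480 × 9.898 × 540 × 10⁻³ = 1539 kN (longitudinal, 2 welds).
R_nwt = 0.6 × 480 × 9.898 × 65 × 10⁻³ = 185.3 kN (transverse, base value).
(i) R_nwl + R_nwt = 1725 kN; (ii) 0.85 R_nwl + 1.5 R_nwt = 1586 kN.
R_n = max = 1725 kN [governs: (i)]; R_n/Ω = 862.3 kN.

R_n/Ω ≈ 862 kN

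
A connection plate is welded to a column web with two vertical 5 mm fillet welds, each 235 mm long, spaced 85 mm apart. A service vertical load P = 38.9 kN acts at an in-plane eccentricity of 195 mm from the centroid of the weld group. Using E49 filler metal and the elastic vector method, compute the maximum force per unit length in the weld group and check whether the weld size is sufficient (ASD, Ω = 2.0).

E49XX → F_EXX = 490 MPa.
Total weld length L_w = 470 mm. Treat welds as unit-width lines.
Polar moment about centroid: J = 2[d³/12 + d(b/2)²] = 2[235³/12 + 235×42.5²] = 3012000 mm³.
Direct shear f_v = P/L_w = 38.9×10³ / 470 = 82.77 N/mm (vertical).
Torsion M = P·e = 38.9×10³ × 195 = 7585500 N·mm.
Critical point at (x, y) = (42.5, 117.5) from centroid. f_tx = M·y/J = 295.9 N/mm; f_ty = M·x/J = 107 N/mm.
Resultant f_max = √[f_tx² + (f_v + f_ty)²] = √[295.9² + (82.77 + 107)²] = 351.6 N/mm.
Capacity per unit length: r_n/Ω = (1/2.0) × 0.6 × 490 × (0.707 × 5) = 519.6 N/mm.
351.6 ≤ 519.6 → adequate.

f_max ≈ 352 N/mm; adequate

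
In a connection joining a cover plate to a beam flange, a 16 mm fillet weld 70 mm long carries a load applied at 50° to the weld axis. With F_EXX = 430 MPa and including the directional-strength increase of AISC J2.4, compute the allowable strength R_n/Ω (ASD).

t_e = 0.707 × 16 = 11.31 mm; A_we = 11.31 × 70 = 791.8 mm².
Directional factor: 1.0 + 0.5 sin^1.5(50°) = 1.335.
F_nw = 0.6 × 430 × 1.335 = 344.5 MPa.
R_n/Ω = (344.5 × 791.8) / 2.0 × 10⁻³ = 136.4 kN.

R_n/Ω ≈ 136 kN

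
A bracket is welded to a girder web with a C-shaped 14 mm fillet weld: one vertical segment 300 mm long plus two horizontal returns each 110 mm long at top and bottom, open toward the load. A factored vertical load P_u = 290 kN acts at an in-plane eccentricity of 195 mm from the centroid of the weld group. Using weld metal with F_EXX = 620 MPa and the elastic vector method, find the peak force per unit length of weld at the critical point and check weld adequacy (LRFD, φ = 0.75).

f_max ≈ 1610 N/mm; adequate

Total weld length L_w = 520 mm. Treat welds as unit-width lines.
Centroid: x̄ = 2×110×55 / 520 = 23.27 mm from the vertical weld.
Polar moment about centroid: J = I_x + I_y = [300³/12 + 2×110×150²] + [300×23.27² + 2(110³/12 + 110×31.73²)] = 7806000 mm³.
Direct shear f_v = P/L_w = 290×10³ / 520 = 557.7 N/mm (vertical).
Torsion M = P·e = 290×10³ × 195 = 56550000 N·mm.
Critical point at (x, y) = (86.73, 150) from centroid. f_tx = M·y/J = 1087 N/mm; f_ty = M·x/J = 628.3 N/mm.
Resultant f_max = √[f_tx² + (f_v + f_ty)²] = √[1087² + (557.7 + 628.3)²] = 1609 N/mm.
Capacity per unit length: φr_n = 0.75 × 0.6 × 620 × (0.707 × 14) = 2762 N/mm.
1609 ≤ 2762 → adequate.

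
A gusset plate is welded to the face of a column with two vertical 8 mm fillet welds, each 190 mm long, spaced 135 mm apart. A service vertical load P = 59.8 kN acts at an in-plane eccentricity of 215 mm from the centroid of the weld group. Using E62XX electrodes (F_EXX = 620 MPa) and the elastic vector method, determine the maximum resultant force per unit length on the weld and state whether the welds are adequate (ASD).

f_max ≈ 626 N/mm; adequate

Total weld length L_w = 380 mm. Treat welds as unit-width lines.
Polar moment about centroid: J = 2[d³/12 + d(b/2)²] = 2[190³/12 + 190×67.5²] = 2875000 mm³.
Direct shear f_v = P/L_w = 59.8×10³ / 380 = 157.4 N/mm (vertical).
Torsion M = P·e = 59.8×10³ × 215 = 12857000 N·mm.
Critical point at (x, y) = (67.5, 95) from centroid. f_tx = M·y/J = 424.9 N/mm; f_ty = M·x/J = 301.9 N/mm.
Resultant f_max = √[f_tx² + (f_v + f_ty)²] = √[424.9² + (157.4 + 301.9)²] = 625.7 N/mm.
Capacity per unit length: r_n/Ω = (1/2.0) × 0.6 × 620 × (0.707 × 8) = 1052 N/mm.
625.7 ≤ 1052 → adequate.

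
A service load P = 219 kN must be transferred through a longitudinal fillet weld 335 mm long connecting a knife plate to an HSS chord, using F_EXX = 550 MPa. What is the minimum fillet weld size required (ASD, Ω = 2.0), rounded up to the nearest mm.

w = 6 mm

Total weld length L = 335 mm.
Required throat t_e = P × Ω / (0.6 F_EXX × L) = 219 × 2.0 / (0.6 × 550 × 335 × 10⁻³) = 3.962 mm.
Required leg w = t_e / 0.707 = 5.604 mm → use 6 mm.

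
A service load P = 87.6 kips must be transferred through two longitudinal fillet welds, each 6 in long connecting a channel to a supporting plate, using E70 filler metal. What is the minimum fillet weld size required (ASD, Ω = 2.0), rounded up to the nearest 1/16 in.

w = 1/2 in

E70XX → F_EXX = 70 ksi.
Total weld length L = 12 in.
Required throat t_e = P × Ω / (0.6 F_EXX × L) = 87.6 × 2.0 / (0.6 × 70 × 12) = 0.3476 in.
Required leg w = t_e / 0.707 = 0.4917 in → use 1/2 in.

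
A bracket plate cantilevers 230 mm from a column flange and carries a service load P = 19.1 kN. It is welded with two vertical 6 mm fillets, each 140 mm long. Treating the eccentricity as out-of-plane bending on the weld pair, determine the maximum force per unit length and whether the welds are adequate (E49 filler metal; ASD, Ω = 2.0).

E49XX → F_EXX = 490 MPa.
L_w = 2 × 140 = 280 mm; section modulus (unit throat) S = 2 × L²/6 = 6533 mm².
Direct shear f_v = P/L_w = 19.1×10³/280 = 68.21 N/mm.
Moment M = P × e = 19.1×10³ × 230 = 4393000 N·mm; bending f_b = M/S = 672.4 N/mm.
f_max = √(f_v² + f_b²) = √(68.21² + 672.4²) = 675.8 N/mm.
r_n/Ω = (1/2.0) × 0.6 × 490 × (0.707 × 6) = 623.6 N/mm → NOT adequate.

f_max ≈ 676 N/mm; NOT adequate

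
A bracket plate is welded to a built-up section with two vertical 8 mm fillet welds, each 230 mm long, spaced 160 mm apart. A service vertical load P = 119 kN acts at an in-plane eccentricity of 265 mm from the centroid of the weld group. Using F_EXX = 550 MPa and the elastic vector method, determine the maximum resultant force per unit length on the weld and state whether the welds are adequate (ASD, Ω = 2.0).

f_max ≈ 1060 N/mm; NOT adequate

Total weld length L_w = 460 mm. Treat welds as unit-width lines.
Polar moment about centroid: J = 2[d³/12 + d(b/2)²] = 2[230³/12 + 230×80²] = 4972000 mm³.
Direct shear f_v = P/L_w = 119×10³ / 460 = 258.7 N/mm (vertical).
Torsion M = P·e = 119×10³ × 265 = 31535000 N·mm.
Critical point at (x, y) = (80, 115) from centroid. f_tx = M·y/J = 729.4 N/mm; f_ty = M·x/J = 507.4 N/mm.
Resultant f_max = √[f_tx² + (f_v + f_ty)²] = √[729.4² + (258.7 + 507.4)²] = 1058 N/mm.
Capacity per unit length: r_n/Ω = (1/2.0) × 0.6 × 550 × (0.707 × 8) = 933.2 N/mm.
1058 > 933.2 → NOT adequate.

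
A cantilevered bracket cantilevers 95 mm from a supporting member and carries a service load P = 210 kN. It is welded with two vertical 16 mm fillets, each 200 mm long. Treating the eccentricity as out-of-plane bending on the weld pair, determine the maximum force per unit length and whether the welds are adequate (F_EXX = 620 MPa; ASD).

f_max ≈ 1590 N/mm; adequate

L_w = 2 × 200 = 400 mm; section modulus (unit throat) S = 2 × L²/6 = 13330 mm².
Direct shear f_v = P/L_w = 210×10³/400 = 525 N/mm.
Moment M = P × e = 210×10³ × 95 = 19950000 N·mm; bending f_b = M/S = 1496 N/mm.
f_max = √(f_v² + f_b²) = √(525² + 1496²) = 1586 N/mm.
r_n/Ω = (1/2.0) × 0.6 × 620 × (0.707 × 16) = 2104 N/mm → adequate.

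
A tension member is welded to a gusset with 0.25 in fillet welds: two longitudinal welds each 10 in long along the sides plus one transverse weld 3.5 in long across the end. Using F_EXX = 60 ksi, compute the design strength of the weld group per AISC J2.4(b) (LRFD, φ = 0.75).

t_e = 0.707 × 0.25 = 0.1767 in.
R_nwl = 0.6 × 60 × 0.1767 × 20 = 127.3 kips (longitudinal, 2 welds).
R_nwt = 0.6 × 60 × 0.1767 × 3.5 = 22.27 kips (transverse, base value).
(i) R_nwl + R_nwt = 149.5 kips; (ii) 0.85 R_nwl + 1.5 R_nwt = 141.6 kips.
R_n = max = 149.5 kips [governs: (i)]; φR_n = 112.1 kips.

φR_n ≈ 112 kips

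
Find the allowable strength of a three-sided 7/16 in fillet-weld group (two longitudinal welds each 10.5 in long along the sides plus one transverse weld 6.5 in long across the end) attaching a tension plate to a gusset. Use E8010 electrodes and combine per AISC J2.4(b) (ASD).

R_n/Ω ≈ 205 kips

E80XX → F_EXX = 80 ksi.
t_e = 0.707 × 0.4375 = 0.3093 in.
R_nwl = 0.6 × 80 × 0.3093 × 21 = 311.8 kips (longitudinal, 2 welds).
R_nwt = 0.6 × 80 × 0.3093 × 6.5 = 96.51 kips (transverse, base value).
(i) R_nwl + R_nwt = 408.3 kips; (ii) 0.85 R_nwl + 1.5 R_nwt = 409.8 kips.
R_n = max = 409.8 kips [governs: (ii)]; R_n/Ω = 204.9 kips.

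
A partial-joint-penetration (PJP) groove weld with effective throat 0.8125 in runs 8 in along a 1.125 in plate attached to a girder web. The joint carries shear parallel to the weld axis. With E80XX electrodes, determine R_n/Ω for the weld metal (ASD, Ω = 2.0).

R_n/Ω ≈ 156 kips

E80XX → F_EXX = 80 ksi.
Effective throat (given) t_e = 0.8125 in.
A_we = 0.8125 × 8 = 6.5 in².
F_nw = 0.6 F_EXX = 48 ksi.
R_n/Ω = (48 × 6.5) / 2.0 = 156 kips.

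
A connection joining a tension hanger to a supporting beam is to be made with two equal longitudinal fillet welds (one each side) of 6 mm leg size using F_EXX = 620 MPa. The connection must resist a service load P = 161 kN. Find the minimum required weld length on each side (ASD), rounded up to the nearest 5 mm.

L = 105 mm on each side

Throat t_e = 0.707 × 6 = 4.242 mm.
r_n/Ω = (0.6 × 620 × 4.242) / 2.0 = 789 N/mm = 0.789 kN/mm.
L_req = P / (r_n/Ω) = 161 / 0.789 = 204.1 mm total.
Per side: 204.1 / 2 = 102 mm.
Round up → use L = 105 mm on each side.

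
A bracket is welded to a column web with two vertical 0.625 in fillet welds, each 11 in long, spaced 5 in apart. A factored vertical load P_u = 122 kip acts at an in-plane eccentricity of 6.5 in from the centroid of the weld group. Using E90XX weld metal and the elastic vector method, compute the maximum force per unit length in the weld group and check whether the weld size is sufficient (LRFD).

E90XX → F_EXX = 90 ksi.
Total weld length L_w = 22 in. Treat welds as unit-width lines.
Polar moment about centroid: J = 2[d³/12 + d(b/2)²] = 2[11³/12 + 11×2.5²] = 359.3 in³.
Direct shear f_v = P/L_w = 122 / 22 = 5.545 kip/in (vertical).
Torsion M = P·e = 122 × 6.5 = 793 kip·in.
Critical point at (x, y) = (2.5, 5.5) from centroid. f_tx = M·y/J = 12.14 kip/in; f_ty = M·x/J = 5.517 kip/in.
Resultant f_max = √[f_tx² + (f_v + f_ty)²] = √[12.14² + (5.545 + 5.517)²] = 16.42 kip/in.
Capacity per unit length: φr_n = 0.75 × 0.6 × 90 × (0.707 × 0.625) = 17.9 kip/in.
16.42 ≤ 17.9 → adequate.

f_max ≈ 16.4 kip/in; adequate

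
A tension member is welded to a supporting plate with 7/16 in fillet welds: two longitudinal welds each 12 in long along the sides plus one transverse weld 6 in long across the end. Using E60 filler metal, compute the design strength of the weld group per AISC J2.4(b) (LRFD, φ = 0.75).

E60XX → F_EXX = 60 ksi.
t_e = 0.707 × 0.4375 = 0.3093 in.
R_nwl = 0.6 × 60 × 0.3093 × 24 = 267.2 kip (longitudinal, 2 welds).
R_nwt = 0.6 × 60 × 0.3093 × 6 = 66.81 kip (transverse, base value).
(i) R_nwl + R_nwt = 334.1 kip; (ii) 0.85 R_nwl + 1.5 R_nwt = 327.4 kip.
R_n = max = 334.1 kip [governs: (i)]; φR_n = 250.5 kip.

φR_n ≈ 251 kip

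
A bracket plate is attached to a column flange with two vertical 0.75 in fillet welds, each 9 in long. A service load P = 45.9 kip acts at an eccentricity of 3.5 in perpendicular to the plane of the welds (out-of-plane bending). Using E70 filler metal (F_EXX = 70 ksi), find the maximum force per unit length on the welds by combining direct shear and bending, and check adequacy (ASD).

L_w = 2 × 9 = 18 in; section modulus (unit throat) S = 2 × L²/6 = 27 in².
Direct shear f_v = P/L_w = 45.9/18 = 2.55 kip/in.
Moment M = P × e = 45.9 × 3.5 = 160.65 kip·in; bending f_b = M/S = 5.95 kip/in.
f_max = √(f_v² + f_b²) = √(2.55² + 5.95²) = 6.473 kip/in.
r_n/Ω = (1/2.0) × 0.6 × 70 × (0.707 × 0.75) = 11.14 kip/in → adequate.

f_max ≈ 6.47 kip/in; adequate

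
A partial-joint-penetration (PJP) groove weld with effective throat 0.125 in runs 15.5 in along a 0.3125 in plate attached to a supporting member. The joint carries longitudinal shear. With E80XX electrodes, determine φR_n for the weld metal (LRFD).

φR_n ≈ 69.8 kip

E80XX → F_EXX = 80 ksi.
Effective throat (given) t_e = 0.125 in.
A_we = 0.125 × 15.5 = 1.938 in².
F_nw = 0.6 F_EXX = 48 ksi.
φR_n = 0.75 × 48 × 1.938 = 69.75 kip.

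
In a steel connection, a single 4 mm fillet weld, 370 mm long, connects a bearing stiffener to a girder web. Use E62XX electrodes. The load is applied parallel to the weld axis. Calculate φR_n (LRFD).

E62XX → F_EXX = 620 MPa.
Effective throat t_e = 0.707 × 4 = 2.828 mm.
Total length L = 370 mm; A_we = 2.828 × 370 = 1046 mm².
F_nw = 0.6 F_EXX = 0.6 × 620 = 372 MPa.
φR_n = 0.75 × 372 × 1046 × 10⁻³ = 291.9 kN.

φR_n ≈ 292 kN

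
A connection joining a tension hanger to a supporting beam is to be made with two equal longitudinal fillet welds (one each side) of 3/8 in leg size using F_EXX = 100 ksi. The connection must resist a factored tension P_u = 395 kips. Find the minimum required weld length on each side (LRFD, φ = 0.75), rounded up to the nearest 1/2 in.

Throat t_e = 0.707 × 0.375 = 0.2651 in.
φr_n = 0.75 × 0.6 × 100 × 0.2651 = 11.93 kips/in.
L_req = P_u / φr_n = 395 / 11.93 = 33.11 in total.
Per side: 33.11 / 2 = 16.55 in.
Round up → use L = 17 in on each side.

L = 17 in on each side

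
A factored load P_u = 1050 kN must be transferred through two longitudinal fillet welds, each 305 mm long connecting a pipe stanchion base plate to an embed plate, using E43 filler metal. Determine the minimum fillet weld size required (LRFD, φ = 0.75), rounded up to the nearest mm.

E43XX → F_EXX = 430 MPa.
Total weld length L = 610 mm.
Required throat t_e = P_u / (φ × 0.6 F_EXX × L) = 1050 / (0.75 × 0.6 × 430 × 610 × 10⁻³) = 8.896 mm.
Required leg w = t_e / 0.707 = 12.58 mm → use 13 mm.

w = 13 mm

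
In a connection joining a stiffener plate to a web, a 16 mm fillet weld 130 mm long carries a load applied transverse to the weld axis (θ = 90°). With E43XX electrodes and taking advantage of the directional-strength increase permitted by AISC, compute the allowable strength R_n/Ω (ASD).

E43XX → F_EXX = 430 MPa.
t_e = 0.707 × 16 = 11.31 mm; A_we = 11.31 × 130 = 1471 mm².
Directional factor: 1.0 + 0.5 sin^1.5(90°) = 1.5.
F_nw = 0.6 × 430 × 1.5 = 387 MPa.
R_n/Ω = (387 × 1471) / 2.0 × 10⁻³ = 284.6 kN.

R_n/Ω ≈ 285 kN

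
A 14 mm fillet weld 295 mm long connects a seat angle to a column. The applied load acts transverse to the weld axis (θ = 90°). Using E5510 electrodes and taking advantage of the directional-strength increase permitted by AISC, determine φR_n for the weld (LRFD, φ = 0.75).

φR_n ≈ 1080 kN

E55XX → F_EXX = 550 MPa.
t_e = 0.707 × 14 = 9.898 mm; A_we = 9.898 × 295 = 2920 mm².
Directional factor: 1.0 + 0.5 sin^1.5(90°) = 1.5.
F_nw = 0.6 × 550 × 1.5 = 495 MPa.
φR_n = 0.75 × 495 × 2920 × 10⁻³ = 1084 kN.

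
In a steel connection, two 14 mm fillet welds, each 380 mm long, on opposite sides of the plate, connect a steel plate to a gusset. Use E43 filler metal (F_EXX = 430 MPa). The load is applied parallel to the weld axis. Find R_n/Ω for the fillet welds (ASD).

Effective throat t_e = 0.707 × 14 = 9.898 mm.
Total length L = 760 mm; A_we = 9.898 × 760 = 7522 mm².
F_nw = 0.6 F_EXX = 0.6 × 430 = 258 MPa.
R_n = 258 × 7522 × 10⁻³ = 1941 kN; R_n/Ω = 1941/2.0 = 970.4 kN.

R_n/Ω ≈ 970 kN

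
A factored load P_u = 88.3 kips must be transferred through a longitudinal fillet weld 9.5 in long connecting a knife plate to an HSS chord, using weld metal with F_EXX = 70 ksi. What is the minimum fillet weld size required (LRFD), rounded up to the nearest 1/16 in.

w = 7/16 in

Total weld length L = 9.5 in.
Required throat t_e = P_u / (φ × 0.6 F_EXX × L) = 88.3 / (0.75 × 0.6 × 70 × 9.5) = 0.2951 in.
Required leg w = t_e / 0.707 = 0.4174 in → use 7/16 in.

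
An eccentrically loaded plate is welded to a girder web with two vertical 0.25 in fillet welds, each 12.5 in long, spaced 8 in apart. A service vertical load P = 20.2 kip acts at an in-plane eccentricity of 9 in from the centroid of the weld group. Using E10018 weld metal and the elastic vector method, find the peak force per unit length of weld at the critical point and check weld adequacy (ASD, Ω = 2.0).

f_max ≈ 2.39 kip/in; adequate

E100XX → F_EXX = 100 ksi.
Total weld length L_w = 25 in. Treat welds as unit-width lines.
Polar moment about centroid: J = 2[d³/12 + d(b/2)²] = 2[12.5³/12 + 12.5×4²] = 725.5 in³.
Direct shear f_v = P/L_w = 20.2 / 25 = 0.808 kip/in (vertical).
Torsion M = P·e = 20.2 × 9 = 181.8 kip·in.
Critical point at (x, y) = (4, 6.25) from centroid. f_tx = M·y/J = 1.566 kip/in; f_ty = M·x/J = 1.002 kip/in.
Resultant f_max = √[f_tx² + (f_v + f_ty)²] = √[1.566² + (0.808 + 1.002)²] = 2.394 kip/in.
Capacity per unit length: r_n/Ω = (1/2.0) × 0.6 × 100 × (0.707 × 0.25) = 5.302 kip/in.
2.394 ≤ 5.302 → adequate.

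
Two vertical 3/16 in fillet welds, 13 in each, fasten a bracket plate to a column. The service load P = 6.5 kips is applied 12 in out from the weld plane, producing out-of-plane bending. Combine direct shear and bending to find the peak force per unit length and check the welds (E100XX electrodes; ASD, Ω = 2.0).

E100XX → F_EXX = 100 ksi.
L_w = 2 × 13 = 26 in; section modulus (unit throat) S = 2 × L²/6 = 56.33 in².
Direct shear f_v = P/L_w = 6.5/26 = 0.25 kip/in.
Moment M = P × e = 6.5 × 12 = 78 kip·in; bending f_b = M/S = 1.385 kip/in.
f_max = √(f_v² + f_b²) = √(0.25² + 1.385²) = 1.407 kip/in.
r_n/Ω = (1/2.0) × 0.6 × 100 × (0.707 × 0.1875) = 3.977 kip/in → adequate.

f_max ≈ 1.41 kip/in; adequate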